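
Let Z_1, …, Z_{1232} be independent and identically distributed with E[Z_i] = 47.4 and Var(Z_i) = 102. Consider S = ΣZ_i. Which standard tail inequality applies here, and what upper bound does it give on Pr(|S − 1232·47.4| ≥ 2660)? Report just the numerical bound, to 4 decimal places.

0.0178

With mean and variance of each term known, Chebyshev's inequality bounds the deviation of the sum (or sample mean).
Var(S) = n·Var(Z_i) = 1232·102 = 125664.
Chebyshev: Pr(|S − 1232·47.4| ≥ 2660) ≤ Var(S)/2660² = 125664/7075600 = 0.0178.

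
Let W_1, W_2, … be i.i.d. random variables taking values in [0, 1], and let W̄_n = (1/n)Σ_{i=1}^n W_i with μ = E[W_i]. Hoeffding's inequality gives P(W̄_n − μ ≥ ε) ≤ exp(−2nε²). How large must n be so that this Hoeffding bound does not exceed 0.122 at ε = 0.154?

45

Require exp(−2nε²) ≤ 0.122, i.e. 2nε² ≥ ln(1/0.122) = 2.103734.
So n ≥ 2.103734 / (2·0.154²) = 44.353.
The smallest integer n is 45.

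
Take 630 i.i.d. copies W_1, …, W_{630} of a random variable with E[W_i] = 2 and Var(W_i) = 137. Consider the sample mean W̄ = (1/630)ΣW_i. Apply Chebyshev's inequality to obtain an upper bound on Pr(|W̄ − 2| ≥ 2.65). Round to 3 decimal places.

0.031

Var(W̄) = Var(W_i)/n = 137/630 = 0.21746.
Chebyshev: Pr(|W̄ − 2| ≥ 2.65) ≤ Var(W̄)/(2.65)² = 137/(630·2.65²) = 0.0310.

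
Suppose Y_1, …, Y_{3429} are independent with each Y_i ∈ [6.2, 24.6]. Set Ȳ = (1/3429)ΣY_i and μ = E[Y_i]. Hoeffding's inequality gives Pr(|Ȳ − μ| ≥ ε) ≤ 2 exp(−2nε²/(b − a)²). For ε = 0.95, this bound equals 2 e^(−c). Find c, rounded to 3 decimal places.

18.281

c = 2nε²/(b − a)² = 2·3429·0.95² / 18.4² = 18.2814.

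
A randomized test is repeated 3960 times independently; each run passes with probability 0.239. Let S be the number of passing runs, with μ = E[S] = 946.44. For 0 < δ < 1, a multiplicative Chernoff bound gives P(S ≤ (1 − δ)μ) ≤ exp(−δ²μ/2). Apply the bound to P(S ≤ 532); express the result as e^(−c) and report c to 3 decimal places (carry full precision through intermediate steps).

90.740

Write 532 = (1 − δ)μ, so δ = 1 − 532/946.44 = 0.4378936…
Then the exponent is δ²μ/2 = (μ − 532)²/(2μ) = 90.740308.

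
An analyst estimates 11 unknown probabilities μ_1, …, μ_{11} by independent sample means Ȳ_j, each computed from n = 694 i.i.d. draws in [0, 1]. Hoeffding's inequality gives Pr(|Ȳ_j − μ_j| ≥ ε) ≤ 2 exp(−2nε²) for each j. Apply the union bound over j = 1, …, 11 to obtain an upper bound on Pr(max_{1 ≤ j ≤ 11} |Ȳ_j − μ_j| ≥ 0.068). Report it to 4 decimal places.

0.0359

Per-experiment Hoeffding bound: 2·exp(−2·694·0.068²) = 2·exp(−6.41811) = 0.0032635.
Union bound over 11 events: 11·0.0032635 = 0.03590.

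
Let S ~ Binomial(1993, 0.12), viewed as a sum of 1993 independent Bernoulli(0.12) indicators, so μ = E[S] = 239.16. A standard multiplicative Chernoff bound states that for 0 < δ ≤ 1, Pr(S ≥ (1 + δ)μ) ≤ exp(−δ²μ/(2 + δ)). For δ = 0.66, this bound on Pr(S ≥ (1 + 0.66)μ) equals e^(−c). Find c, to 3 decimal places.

39.165

c = δ²μ/(2 + δ) = 0.66²·239.16/(2 + 0.66) = 39.1647.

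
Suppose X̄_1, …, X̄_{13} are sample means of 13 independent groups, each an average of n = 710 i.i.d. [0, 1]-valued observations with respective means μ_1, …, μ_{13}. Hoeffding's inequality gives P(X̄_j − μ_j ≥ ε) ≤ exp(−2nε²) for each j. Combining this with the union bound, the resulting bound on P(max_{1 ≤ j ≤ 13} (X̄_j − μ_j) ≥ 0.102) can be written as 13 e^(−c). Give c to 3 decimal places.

14.774

Union bound over the 13 events: P(max_{1 ≤ j ≤ 13} (X̄_j − μ_j) ≥ 0.102) ≤ 13·exp(−2nε²) = 13 exp(−2·710·0.102²).
So c = 2·710·0.102² = 14.7737.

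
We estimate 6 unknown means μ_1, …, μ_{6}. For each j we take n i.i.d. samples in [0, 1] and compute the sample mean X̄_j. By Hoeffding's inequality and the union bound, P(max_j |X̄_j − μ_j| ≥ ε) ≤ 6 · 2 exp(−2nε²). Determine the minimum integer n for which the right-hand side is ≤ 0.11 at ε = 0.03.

2607

Need 2·6·exp(−2nε²) ≤ 0.11, i.e. exp(−2nε²) ≤ 0.11/12.
So 2nε² ≥ ln(12/0.11) = 4.692182.
Hence n ≥ 4.692182/(2·0.03²) = 2606.768.
The smallest integer n is 2607.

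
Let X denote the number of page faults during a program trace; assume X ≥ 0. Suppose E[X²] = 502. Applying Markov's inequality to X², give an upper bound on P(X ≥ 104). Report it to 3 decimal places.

Since X ≥ 0, the event {X ≥ 104} is the same as {X² ≥ 10816}.
Markov's inequality applied to X² gives P(X² ≥ 10816) ≤ E[X²]/10816 = 502/10816 = 0.0464.

0.046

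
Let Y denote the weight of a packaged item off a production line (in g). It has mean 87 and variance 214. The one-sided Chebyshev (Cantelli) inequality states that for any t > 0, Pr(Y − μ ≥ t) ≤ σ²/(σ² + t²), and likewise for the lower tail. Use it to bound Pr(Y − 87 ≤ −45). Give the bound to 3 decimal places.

Here σ² = 214 and t = 45, so σ² + t² = 2239.
Cantelli's bound: 214/2239 = 0.0956.

0.096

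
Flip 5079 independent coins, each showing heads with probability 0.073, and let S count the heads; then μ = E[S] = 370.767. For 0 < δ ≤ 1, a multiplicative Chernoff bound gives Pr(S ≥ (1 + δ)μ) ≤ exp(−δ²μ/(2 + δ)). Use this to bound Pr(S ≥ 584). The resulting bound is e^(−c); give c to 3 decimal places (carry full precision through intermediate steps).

47.622

Write 584 = (1 + δ)μ, so δ = 584/370.767 − 1 = 0.5751132…
Then the exponent is δ²μ/(2 + δ) = (584 − μ)² / (μ·(2 + δ)) = 47.622417.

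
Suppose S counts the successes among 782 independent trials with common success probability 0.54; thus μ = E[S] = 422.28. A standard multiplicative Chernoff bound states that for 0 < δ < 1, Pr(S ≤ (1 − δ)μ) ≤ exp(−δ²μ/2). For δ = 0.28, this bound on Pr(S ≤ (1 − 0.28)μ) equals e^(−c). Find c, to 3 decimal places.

c = δ²μ/2 = 0.28²·422.28/2 = 16.5534.

16.553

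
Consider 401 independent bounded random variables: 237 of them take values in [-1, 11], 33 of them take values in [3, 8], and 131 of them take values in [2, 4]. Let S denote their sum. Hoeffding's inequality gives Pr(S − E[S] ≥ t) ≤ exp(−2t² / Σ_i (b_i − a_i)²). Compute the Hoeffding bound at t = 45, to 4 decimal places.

0.8921

Σ(b_i − a_i)² = 237·12² + 33·5² + 131·2² = 35477.
Exponent = 2·45² / 35477 = 0.11416.
Bound = exp(−0.11416) = 0.89212.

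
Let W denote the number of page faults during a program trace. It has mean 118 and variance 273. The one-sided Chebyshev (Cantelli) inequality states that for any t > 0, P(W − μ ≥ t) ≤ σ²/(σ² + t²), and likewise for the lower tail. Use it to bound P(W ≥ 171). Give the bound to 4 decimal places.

0.0886

Here σ² = 273 and t = 53, so σ² + t² = 3082.
Cantelli's bound: 273/3082 = 0.0886.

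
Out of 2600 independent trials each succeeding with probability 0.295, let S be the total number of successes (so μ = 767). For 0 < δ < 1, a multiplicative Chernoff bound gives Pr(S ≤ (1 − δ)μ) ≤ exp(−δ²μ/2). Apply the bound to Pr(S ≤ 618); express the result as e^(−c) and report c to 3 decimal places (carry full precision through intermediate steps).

Write 618 = (1 − δ)μ, so δ = 1 − 618/767 = 0.1942634…
Then the exponent is δ²μ/2 = (μ − 618)²/(2μ) = 14.472621.

14.473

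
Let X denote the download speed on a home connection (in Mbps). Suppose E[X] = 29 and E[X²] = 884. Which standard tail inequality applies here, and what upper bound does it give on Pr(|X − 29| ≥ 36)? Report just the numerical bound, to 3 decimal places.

0.033

The first two moments determine the variance, so Chebyshev's inequality is the sharpest standard bound available.
Var(X) = E[X²] − (E[X])² = 884 − 841 = 43.
Chebyshev's inequality: Pr(|X − μ| ≥ t) ≤ Var(X)/t² = 43/1296 = 0.0332.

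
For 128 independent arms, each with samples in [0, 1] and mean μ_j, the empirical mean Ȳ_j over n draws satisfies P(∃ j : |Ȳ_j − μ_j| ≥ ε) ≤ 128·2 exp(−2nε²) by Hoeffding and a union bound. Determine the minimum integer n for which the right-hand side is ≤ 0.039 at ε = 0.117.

322

Need 2·128·exp(−2nε²) ≤ 0.039, i.e. exp(−2nε²) ≤ 0.039/256.
So 2nε² ≥ ln(256/0.039) = 8.789371.
Hence n ≥ 8.789371/(2·0.117²) = 321.038.
The smallest integer n is 322.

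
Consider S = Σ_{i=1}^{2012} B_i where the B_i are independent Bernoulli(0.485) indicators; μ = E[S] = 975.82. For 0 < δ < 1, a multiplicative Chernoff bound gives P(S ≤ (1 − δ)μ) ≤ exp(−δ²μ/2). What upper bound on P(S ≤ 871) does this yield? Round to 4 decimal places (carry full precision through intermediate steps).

Write 871 = (1 − δ)μ, so δ = 1 − 871/975.82 = 0.1074174…
Then the exponent is δ²μ/2 = (μ − 871)²/(2μ) = 5.629743.
Bound = exp(−5.629743) = 0.00359.

0.0036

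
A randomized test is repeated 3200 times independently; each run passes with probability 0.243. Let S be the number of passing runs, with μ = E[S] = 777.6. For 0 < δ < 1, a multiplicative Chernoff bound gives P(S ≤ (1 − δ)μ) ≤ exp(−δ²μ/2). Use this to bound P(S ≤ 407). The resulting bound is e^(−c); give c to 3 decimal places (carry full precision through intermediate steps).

Write 407 = (1 − δ)μ, so δ = 1 − 407/777.6 = 0.4765947…
Then the exponent is δ²μ/2 = (μ − 407)²/(2μ) = 88.312989.

88.313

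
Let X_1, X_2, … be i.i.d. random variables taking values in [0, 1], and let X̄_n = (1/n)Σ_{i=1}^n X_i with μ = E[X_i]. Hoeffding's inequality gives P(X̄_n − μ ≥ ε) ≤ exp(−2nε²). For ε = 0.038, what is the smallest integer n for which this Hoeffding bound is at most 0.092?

Require exp(−2nε²) ≤ 0.092, i.e. 2nε² ≥ ln(1/0.092) = 2.385967.
So n ≥ 2.385967 / (2·0.038²) = 826.166.
The smallest integer n is 827.

827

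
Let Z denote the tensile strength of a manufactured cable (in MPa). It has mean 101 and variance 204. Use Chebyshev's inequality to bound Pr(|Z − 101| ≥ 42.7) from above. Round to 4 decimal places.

0.1119

Chebyshev: Pr(|Z − μ| ≥ t) ≤ Var(Z)/t².
Bound = 204 / 1823.29 = 0.1119.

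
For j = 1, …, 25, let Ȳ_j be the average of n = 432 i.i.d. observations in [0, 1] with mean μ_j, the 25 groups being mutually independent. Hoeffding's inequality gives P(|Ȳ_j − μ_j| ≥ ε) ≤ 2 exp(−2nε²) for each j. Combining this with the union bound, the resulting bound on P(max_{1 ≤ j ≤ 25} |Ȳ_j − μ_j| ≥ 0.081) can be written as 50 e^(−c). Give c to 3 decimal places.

5.669

Union bound over the 25 events: P(max_{1 ≤ j ≤ 25} |Ȳ_j − μ_j| ≥ 0.081) ≤ 25·2·exp(−2nε²) = 50 exp(−2·432·0.081²).
So c = 2·432·0.081² = 5.6687.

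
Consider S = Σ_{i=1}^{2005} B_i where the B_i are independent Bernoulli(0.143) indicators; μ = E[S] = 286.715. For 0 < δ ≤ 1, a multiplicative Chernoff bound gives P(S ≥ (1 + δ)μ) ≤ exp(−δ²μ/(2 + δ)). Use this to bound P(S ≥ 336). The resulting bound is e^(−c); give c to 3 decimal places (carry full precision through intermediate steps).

Write 336 = (1 + δ)μ, so δ = 336/286.715 − 1 = 0.1718954…
Then the exponent is δ²μ/(2 + δ) = (336 − μ)² / (μ·(2 + δ)) = 3.900679.

3.901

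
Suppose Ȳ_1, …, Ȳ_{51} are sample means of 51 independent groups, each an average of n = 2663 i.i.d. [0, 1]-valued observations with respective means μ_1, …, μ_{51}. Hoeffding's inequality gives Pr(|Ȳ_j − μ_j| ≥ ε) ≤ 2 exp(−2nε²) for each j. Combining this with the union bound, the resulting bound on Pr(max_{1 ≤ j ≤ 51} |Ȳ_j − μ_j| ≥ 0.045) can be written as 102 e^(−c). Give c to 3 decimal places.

10.785

Union bound over the 51 events: Pr(max_{1 ≤ j ≤ 51} |Ȳ_j − μ_j| ≥ 0.045) ≤ 51·2·exp(−2nε²) = 102 exp(−2·2663·0.045²).
So c = 2·2663·0.045² = 10.7851.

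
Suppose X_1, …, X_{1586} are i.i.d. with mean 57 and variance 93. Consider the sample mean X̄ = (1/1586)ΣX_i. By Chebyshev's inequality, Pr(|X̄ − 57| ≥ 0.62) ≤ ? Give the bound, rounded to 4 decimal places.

Var(X̄) = Var(X_i)/n = 93/1586 = 0.058638.
Chebyshev: Pr(|X̄ − 57| ≥ 0.62) ≤ Var(X̄)/(0.62)² = 93/(1586·0.62²) = 0.1525.

0.1525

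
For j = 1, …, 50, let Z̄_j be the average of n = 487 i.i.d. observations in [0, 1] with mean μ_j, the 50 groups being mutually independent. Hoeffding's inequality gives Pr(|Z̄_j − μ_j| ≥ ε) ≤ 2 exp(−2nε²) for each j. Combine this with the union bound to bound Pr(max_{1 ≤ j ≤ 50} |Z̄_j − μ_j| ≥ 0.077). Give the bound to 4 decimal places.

Per-experiment Hoeffding bound: 2·exp(−2·487·0.077²) = 2·exp(−5.77485) = 0.0062094.
Union bound over 50 events: 50·0.0062094 = 0.31047.

0.3105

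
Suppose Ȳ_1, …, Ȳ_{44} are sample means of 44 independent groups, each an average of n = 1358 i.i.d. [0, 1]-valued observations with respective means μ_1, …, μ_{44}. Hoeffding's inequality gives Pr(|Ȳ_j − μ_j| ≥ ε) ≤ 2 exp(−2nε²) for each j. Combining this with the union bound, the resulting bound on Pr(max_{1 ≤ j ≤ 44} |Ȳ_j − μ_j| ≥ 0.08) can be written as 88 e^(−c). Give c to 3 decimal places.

Union bound over the 44 events: Pr(max_{1 ≤ j ≤ 44} |Ȳ_j − μ_j| ≥ 0.08) ≤ 44·2·exp(−2nε²) = 88 exp(−2·1358·0.08²).
So c = 2·1358·0.08² = 17.3824.

17.382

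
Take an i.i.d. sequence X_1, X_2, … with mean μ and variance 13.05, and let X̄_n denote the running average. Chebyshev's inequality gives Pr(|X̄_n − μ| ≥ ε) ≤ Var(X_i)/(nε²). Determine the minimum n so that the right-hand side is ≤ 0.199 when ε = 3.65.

5

Require 13.05/(n·3.65²) ≤ 0.199, i.e. n ≥ 13.05/(0.199·3.65²) = 4.922.
The smallest integer n is 5.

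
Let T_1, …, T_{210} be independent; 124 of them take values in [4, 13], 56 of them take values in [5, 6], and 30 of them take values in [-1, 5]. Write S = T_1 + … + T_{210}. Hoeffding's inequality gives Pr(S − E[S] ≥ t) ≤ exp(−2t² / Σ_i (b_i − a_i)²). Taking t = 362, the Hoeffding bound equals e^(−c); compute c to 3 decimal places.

23.443

Σ(b_i − a_i)² = 124·9² + 56·1² + 30·6² = 11180.
c = 2t² / 11180 = 2·362² / 11180 = 23.4426.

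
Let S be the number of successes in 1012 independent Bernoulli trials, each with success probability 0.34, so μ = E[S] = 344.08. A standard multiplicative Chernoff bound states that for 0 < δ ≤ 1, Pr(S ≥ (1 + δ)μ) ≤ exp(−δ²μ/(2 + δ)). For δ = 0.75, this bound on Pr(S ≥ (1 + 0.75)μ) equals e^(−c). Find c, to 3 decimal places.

c = δ²μ/(2 + δ) = 0.75²·344.08/(2 + 0.75) = 70.3800.

70.380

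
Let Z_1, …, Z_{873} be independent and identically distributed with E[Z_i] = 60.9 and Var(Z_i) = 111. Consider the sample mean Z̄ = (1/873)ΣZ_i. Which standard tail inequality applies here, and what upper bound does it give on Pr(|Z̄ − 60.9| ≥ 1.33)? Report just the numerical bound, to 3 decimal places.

0.072

With mean and variance of each term known, Chebyshev's inequality bounds the deviation of the sum (or sample mean).
Var(Z̄) = Var(Z_i)/n = 111/873 = 0.12715.
Chebyshev: Pr(|Z̄ − 60.9| ≥ 1.33) ≤ Var(Z̄)/(1.33)² = 111/(873·1.33²) = 0.0719.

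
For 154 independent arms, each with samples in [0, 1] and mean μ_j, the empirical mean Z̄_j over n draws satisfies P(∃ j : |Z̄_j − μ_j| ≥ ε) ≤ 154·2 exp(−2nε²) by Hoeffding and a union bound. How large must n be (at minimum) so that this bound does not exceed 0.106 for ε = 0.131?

233

Need 2·154·exp(−2nε²) ≤ 0.106, i.e. exp(−2nε²) ≤ 0.106/308.
So 2nε² ≥ ln(308/0.106) = 7.974416.
Hence n ≥ 7.974416/(2·0.131²) = 232.341.
The smallest integer n is 233.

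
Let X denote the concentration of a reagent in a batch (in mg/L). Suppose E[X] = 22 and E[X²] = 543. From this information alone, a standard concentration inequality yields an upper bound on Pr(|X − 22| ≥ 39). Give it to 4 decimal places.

0.0388

The first two moments determine the variance, so Chebyshev's inequality is the sharpest standard bound available.
Var(X) = E[X²] − (E[X])² = 543 − 484 = 59.
Chebyshev's inequality: Pr(|X − μ| ≥ t) ≤ Var(X)/t² = 59/1521 = 0.0388.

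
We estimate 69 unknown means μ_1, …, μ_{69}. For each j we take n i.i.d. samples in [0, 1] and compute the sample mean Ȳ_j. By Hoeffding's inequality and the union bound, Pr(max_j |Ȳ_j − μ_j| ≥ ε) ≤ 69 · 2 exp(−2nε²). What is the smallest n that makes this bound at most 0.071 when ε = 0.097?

Need 2·69·exp(−2nε²) ≤ 0.071, i.e. exp(−2nε²) ≤ 0.071/138.
So 2nε² ≥ ln(138/0.071) = 7.572329.
Hence n ≥ 7.572329/(2·0.097²) = 402.398.
The smallest integer n is 403.

403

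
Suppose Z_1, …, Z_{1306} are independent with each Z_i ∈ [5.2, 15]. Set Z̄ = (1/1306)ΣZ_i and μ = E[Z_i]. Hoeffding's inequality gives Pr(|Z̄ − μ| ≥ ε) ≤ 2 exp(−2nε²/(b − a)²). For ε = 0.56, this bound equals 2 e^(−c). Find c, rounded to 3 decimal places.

c = 2nε²/(b − a)² = 2·1306·0.56² / 9.8² = 8.5290.

8.529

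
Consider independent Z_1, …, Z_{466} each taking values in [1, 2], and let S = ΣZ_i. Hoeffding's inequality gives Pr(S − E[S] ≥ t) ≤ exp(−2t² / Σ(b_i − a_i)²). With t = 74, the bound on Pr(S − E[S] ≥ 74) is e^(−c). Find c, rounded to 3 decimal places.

Σ(b_i − a_i)² = 466·(1)² = 466.
c = 2t²/466 = 2·74²/466 = 23.5021.

23.502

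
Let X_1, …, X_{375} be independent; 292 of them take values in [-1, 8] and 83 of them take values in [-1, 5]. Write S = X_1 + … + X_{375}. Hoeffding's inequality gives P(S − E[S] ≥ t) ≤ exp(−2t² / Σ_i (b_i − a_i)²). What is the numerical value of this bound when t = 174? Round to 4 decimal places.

0.1030

Σ(b_i − a_i)² = 292·9² + 83·6² = 26640.
Exponent = 2·174² / 26640 = 2.27297.
Bound = exp(−2.27297) = 0.10301.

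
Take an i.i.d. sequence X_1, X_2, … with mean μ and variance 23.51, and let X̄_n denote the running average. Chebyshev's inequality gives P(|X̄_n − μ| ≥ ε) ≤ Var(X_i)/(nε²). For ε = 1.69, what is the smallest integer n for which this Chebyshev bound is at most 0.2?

42

Require 23.51/(n·1.69²) ≤ 0.2, i.e. n ≥ 23.51/(0.2·1.69²) = 41.158.
The smallest integer n is 42.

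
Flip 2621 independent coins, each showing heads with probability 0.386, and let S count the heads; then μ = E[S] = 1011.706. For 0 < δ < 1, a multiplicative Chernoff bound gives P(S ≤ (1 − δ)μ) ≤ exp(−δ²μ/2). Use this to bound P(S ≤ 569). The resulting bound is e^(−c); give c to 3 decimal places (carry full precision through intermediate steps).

Write 569 = (1 − δ)μ, so δ = 1 − 569/1011.706 = 0.4375836…
Then the exponent is δ²μ/2 = (μ − 569)²/(2μ) = 96.860453.

96.860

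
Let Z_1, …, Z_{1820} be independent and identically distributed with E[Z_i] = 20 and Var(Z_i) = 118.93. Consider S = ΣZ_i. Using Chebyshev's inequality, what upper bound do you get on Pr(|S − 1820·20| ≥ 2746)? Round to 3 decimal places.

Var(S) = n·Var(Z_i) = 1820·118.93 = 216452.6.
Chebyshev: Pr(|S − 1820·20| ≥ 2746) ≤ Var(S)/2746² = 216452.6/7540516 = 0.0287.

0.029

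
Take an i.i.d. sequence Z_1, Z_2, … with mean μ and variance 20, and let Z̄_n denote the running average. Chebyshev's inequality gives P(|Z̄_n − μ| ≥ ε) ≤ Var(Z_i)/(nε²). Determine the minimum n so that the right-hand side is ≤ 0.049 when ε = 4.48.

Require 20/(n·4.48²) ≤ 0.049, i.e. n ≥ 20/(0.049·4.48²) = 20.337.
The smallest integer n is 21.

21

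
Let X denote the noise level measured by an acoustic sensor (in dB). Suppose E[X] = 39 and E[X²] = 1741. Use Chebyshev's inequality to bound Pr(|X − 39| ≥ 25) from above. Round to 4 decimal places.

Var(X) = E[X²] − (E[X])² = 1741 − 1521 = 220.
Chebyshev's inequality: Pr(|X − μ| ≥ t) ≤ Var(X)/t² = 220/625 = 0.3520.

0.3520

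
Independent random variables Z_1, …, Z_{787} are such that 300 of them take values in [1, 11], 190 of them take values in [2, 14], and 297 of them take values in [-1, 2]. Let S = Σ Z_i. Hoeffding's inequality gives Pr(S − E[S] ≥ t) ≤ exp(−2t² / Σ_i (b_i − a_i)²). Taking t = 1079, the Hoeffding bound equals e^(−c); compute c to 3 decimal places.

38.787

Σ(b_i − a_i)² = 300·10² + 190·12² + 297·3² = 60033.
c = 2t² / 60033 = 2·1079² / 60033 = 38.7867.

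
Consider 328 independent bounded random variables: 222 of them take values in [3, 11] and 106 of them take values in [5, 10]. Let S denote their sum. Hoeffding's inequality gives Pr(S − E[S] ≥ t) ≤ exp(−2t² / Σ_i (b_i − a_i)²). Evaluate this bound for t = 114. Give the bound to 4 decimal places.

Σ(b_i − a_i)² = 222·8² + 106·5² = 16858.
Exponent = 2·114² / 16858 = 1.54182.
Bound = exp(−1.54182) = 0.21399.

0.2140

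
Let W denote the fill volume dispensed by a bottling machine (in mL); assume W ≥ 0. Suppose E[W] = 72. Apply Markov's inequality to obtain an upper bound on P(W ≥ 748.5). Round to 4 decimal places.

Markov's inequality: for a non-negative random variable, P(W ≥ a) ≤ E[W]/a.
Here E[W] = 72 and a = 748.5, so the bound is 72/748.5 = 0.0962.

0.0962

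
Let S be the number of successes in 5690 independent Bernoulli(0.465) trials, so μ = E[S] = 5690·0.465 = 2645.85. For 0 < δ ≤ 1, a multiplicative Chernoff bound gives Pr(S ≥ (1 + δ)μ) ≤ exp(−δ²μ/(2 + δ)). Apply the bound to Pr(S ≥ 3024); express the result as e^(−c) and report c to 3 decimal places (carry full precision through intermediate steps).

25.221

Write 3024 = (1 + δ)μ, so δ = 3024/2645.85 − 1 = 0.1429219…
Then the exponent is δ²μ/(2 + δ) = (3024 − μ)² / (μ·(2 + δ)) = 25.220671.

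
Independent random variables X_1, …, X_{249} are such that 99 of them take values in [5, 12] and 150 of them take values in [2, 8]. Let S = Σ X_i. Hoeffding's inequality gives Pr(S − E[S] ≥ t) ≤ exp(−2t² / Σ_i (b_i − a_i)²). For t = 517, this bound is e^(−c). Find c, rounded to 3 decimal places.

52.149

Σ(b_i − a_i)² = 99·7² + 150·6² = 10251.
c = 2t² / 10251 = 2·517² / 10251 = 52.1489.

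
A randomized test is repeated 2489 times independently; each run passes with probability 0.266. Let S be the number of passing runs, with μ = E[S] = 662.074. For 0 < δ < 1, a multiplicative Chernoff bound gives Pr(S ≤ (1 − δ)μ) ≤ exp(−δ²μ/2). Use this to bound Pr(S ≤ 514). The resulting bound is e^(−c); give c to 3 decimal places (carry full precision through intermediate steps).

Write 514 = (1 − δ)μ, so δ = 1 − 514/662.074 = 0.2236517…
Then the exponent is δ²μ/2 = (μ − 514)²/(2μ) = 16.558504.

16.559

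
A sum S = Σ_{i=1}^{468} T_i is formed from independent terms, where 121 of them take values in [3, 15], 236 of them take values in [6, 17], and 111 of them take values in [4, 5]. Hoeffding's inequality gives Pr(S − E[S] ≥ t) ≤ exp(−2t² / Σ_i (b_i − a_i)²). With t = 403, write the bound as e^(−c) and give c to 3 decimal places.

7.047

Σ(b_i − a_i)² = 121·12² + 236·11² + 111·1² = 46091.
c = 2t² / 46091 = 2·403² / 46091 = 7.0473.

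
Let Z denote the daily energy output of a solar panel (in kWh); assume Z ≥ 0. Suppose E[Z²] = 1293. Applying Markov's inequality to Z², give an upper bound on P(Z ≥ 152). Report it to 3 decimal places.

0.056

Since Z ≥ 0, the event {Z ≥ 152} is the same as {Z² ≥ 23104}.
Markov's inequality applied to Z² gives P(Z² ≥ 23104) ≤ E[Z²]/23104 = 1293/23104 = 0.0560.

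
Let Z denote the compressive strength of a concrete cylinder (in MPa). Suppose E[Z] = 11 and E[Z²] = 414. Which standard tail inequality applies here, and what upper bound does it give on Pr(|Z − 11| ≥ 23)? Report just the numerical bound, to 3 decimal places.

0.554

The first two moments determine the variance, so Chebyshev's inequality is the sharpest standard bound available.
Var(Z) = E[Z²] − (E[Z])² = 414 − 121 = 293.
Chebyshev's inequality: Pr(|Z − μ| ≥ t) ≤ Var(Z)/t² = 293/529 = 0.5539.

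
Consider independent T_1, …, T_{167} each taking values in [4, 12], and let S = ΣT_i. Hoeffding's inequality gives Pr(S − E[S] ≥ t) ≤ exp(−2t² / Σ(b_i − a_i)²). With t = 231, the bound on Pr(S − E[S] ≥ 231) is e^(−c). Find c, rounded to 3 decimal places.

9.985

Σ(b_i − a_i)² = 167·(8)² = 10688.
c = 2t²/10688 = 2·231²/10688 = 9.9852.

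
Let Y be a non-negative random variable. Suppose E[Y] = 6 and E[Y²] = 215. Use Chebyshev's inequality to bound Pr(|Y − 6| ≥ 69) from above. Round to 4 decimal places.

0.0376

Var(Y) = E[Y²] − (E[Y])² = 215 − 36 = 179.
Chebyshev's inequality: Pr(|Y − μ| ≥ t) ≤ Var(Y)/t² = 179/4761 = 0.0376.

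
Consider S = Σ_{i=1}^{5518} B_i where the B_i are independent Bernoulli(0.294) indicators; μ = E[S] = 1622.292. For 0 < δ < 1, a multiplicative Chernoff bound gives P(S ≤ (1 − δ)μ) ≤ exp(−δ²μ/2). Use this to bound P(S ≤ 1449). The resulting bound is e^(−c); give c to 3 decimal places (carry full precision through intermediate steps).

9.255

Write 1449 = (1 − δ)μ, so δ = 1 − 1449/1622.292 = 0.1068192…
Then the exponent is δ²μ/2 = (μ − 1449)²/(2μ) = 9.255460.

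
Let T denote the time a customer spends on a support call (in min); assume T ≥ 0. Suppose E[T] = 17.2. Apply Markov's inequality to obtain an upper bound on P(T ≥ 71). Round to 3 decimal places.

0.242

Markov's inequality: for a non-negative random variable, P(T ≥ a) ≤ E[T]/a.
Here E[T] = 17.2 and a = 71, so the bound is 17.2/71 = 0.2423.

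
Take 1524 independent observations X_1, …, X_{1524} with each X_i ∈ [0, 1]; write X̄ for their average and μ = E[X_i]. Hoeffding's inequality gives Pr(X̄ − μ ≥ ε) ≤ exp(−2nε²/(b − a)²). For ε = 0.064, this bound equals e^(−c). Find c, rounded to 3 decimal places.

12.485

c = 2nε²/(b − a)² = 2·1524·0.064² / 1² = 12.4846.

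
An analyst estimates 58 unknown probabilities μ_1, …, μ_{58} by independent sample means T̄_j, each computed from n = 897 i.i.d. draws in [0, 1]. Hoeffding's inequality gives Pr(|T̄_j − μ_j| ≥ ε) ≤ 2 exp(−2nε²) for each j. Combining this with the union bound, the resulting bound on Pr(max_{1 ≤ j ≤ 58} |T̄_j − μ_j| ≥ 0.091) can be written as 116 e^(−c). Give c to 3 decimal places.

14.856

Union bound over the 58 events: Pr(max_{1 ≤ j ≤ 58} |T̄_j − μ_j| ≥ 0.091) ≤ 58·2·exp(−2nε²) = 116 exp(−2·897·0.091²).
So c = 2·897·0.091² = 14.8561.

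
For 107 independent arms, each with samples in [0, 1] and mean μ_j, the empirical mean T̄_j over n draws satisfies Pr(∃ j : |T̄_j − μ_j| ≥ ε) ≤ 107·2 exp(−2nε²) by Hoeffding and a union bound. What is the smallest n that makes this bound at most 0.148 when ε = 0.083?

529

Need 2·107·exp(−2nε²) ≤ 0.148, i.e. exp(−2nε²) ≤ 0.148/214.
So 2nε² ≥ ln(214/0.148) = 7.276519.
Hence n ≥ 7.276519/(2·0.083²) = 528.126.
The smallest integer n is 529.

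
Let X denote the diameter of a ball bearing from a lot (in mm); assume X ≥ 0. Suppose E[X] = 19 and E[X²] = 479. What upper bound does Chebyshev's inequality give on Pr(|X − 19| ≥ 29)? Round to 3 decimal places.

0.140

Var(X) = E[X²] − (E[X])² = 479 − 361 = 118.
Chebyshev's inequality: Pr(|X − μ| ≥ t) ≤ Var(X)/t² = 118/841 = 0.1403.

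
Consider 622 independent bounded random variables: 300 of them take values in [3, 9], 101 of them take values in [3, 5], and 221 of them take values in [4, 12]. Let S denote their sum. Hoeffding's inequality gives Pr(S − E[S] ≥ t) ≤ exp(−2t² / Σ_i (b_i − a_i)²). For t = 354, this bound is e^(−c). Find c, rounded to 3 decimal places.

Σ(b_i − a_i)² = 300·6² + 101·2² + 221·8² = 25348.
c = 2t² / 25348 = 2·354² / 25348 = 9.8876.

9.888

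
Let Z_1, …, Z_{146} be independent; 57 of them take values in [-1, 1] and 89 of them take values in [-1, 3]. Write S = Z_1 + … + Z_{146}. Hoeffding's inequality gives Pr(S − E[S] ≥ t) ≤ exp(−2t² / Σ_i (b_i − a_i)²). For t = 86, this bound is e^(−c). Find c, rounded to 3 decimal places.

8.954

Σ(b_i − a_i)² = 57·2² + 89·4² = 1652.
c = 2t² / 1652 = 2·86² / 1652 = 8.9540.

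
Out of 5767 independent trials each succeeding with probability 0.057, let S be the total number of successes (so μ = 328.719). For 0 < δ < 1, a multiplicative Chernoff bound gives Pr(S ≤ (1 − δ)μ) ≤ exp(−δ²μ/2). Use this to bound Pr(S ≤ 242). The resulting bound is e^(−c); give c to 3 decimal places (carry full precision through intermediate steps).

Write 242 = (1 − δ)μ, so δ = 1 − 242/328.719 = 0.2638089…
Then the exponent is δ²μ/2 = (μ − 242)²/(2μ) = 11.438622.

11.439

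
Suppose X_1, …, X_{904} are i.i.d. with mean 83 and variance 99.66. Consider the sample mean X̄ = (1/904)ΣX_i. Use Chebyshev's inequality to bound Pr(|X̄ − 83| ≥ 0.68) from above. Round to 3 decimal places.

Var(X̄) = Var(X_i)/n = 99.66/904 = 0.11024.
Chebyshev: Pr(|X̄ − 83| ≥ 0.68) ≤ Var(X̄)/(0.68)² = 99.66/(904·0.68²) = 0.2384.

0.238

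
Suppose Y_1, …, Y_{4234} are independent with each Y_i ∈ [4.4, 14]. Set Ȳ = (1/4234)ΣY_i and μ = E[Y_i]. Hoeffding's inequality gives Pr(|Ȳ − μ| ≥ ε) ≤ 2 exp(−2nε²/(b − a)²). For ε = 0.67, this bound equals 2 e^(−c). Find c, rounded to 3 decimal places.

c = 2nε²/(b − a)² = 2·4234·0.67² / 9.6² = 41.2466.

41.247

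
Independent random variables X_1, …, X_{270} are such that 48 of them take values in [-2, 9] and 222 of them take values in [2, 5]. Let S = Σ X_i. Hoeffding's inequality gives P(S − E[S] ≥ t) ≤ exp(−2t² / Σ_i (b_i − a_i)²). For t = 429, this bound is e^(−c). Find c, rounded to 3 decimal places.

Σ(b_i − a_i)² = 48·11² + 222·3² = 7806.
c = 2t² / 7806 = 2·429² / 7806 = 47.1537.

47.154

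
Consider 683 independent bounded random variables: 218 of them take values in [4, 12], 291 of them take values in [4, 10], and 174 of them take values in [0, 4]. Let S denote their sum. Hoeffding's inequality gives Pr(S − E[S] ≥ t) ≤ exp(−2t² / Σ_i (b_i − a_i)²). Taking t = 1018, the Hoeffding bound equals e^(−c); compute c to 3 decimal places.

76.167

Σ(b_i − a_i)² = 218·8² + 291·6² + 174·4² = 27212.
c = 2t² / 27212 = 2·1018² / 27212 = 76.1667.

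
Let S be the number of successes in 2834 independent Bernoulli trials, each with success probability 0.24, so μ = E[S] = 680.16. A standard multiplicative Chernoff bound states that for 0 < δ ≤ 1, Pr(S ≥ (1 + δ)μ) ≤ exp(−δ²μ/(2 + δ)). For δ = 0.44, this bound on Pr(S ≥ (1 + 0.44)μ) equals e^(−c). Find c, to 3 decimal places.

53.967

c = δ²μ/(2 + δ) = 0.44²·680.16/(2 + 0.44) = 53.9668.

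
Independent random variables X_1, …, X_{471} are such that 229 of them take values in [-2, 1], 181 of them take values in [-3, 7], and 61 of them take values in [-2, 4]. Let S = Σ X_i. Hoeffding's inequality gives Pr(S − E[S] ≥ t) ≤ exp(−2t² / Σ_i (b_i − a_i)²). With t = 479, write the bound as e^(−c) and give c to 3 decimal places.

20.525

Σ(b_i − a_i)² = 229·3² + 181·10² + 61·6² = 22357.
c = 2t² / 22357 = 2·479² / 22357 = 20.5252.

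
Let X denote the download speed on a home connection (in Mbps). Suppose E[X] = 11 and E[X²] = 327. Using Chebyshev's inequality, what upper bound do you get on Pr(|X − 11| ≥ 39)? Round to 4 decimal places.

Var(X) = E[X²] − (E[X])² = 327 − 121 = 206.
Chebyshev's inequality: Pr(|X − μ| ≥ t) ≤ Var(X)/t² = 206/1521 = 0.1354.

0.1354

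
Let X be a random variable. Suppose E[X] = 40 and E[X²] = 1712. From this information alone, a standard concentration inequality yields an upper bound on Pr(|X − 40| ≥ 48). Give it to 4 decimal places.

0.0486

The first two moments determine the variance, so Chebyshev's inequality is the sharpest standard bound available.
Var(X) = E[X²] − (E[X])² = 1712 − 1600 = 112.
Chebyshev's inequality: Pr(|X − μ| ≥ t) ≤ Var(X)/t² = 112/2304 = 0.0486.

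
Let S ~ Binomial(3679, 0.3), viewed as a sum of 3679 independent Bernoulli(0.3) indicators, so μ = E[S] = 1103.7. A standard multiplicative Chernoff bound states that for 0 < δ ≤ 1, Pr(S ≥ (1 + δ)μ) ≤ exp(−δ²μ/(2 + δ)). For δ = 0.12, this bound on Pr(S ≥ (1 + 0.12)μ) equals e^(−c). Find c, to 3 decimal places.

7.497

c = δ²μ/(2 + δ) = 0.12²·1103.7/(2 + 0.12) = 7.4968.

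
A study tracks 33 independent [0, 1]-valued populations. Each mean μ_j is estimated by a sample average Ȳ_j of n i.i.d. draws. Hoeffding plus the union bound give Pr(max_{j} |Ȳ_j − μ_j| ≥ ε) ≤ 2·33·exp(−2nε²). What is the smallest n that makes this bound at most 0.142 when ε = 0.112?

245

Need 2·33·exp(−2nε²) ≤ 0.142, i.e. exp(−2nε²) ≤ 0.142/66.
So 2nε² ≥ ln(66/0.142) = 6.141583.
Hence n ≥ 6.141583/(2·0.112²) = 244.802.
The smallest integer n is 245.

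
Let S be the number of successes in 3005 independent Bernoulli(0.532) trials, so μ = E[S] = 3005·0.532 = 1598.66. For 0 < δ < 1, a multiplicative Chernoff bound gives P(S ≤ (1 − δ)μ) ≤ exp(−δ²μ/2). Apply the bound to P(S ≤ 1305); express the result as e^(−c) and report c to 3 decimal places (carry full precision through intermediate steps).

26.971

Write 1305 = (1 − δ)μ, so δ = 1 − 1305/1598.66 = 0.1836913…
Then the exponent is δ²μ/2 = (μ − 1305)²/(2μ) = 26.971400.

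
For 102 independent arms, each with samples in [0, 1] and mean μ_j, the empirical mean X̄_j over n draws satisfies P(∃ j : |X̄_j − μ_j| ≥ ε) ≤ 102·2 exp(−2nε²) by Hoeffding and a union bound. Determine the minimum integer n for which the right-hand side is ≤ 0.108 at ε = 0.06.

Need 2·102·exp(−2nε²) ≤ 0.108, i.e. exp(−2nε²) ≤ 0.108/204.
So 2nε² ≥ ln(204/0.108) = 7.543744.
Hence n ≥ 7.543744/(2·0.06²) = 1047.742.
The smallest integer n is 1048.

1048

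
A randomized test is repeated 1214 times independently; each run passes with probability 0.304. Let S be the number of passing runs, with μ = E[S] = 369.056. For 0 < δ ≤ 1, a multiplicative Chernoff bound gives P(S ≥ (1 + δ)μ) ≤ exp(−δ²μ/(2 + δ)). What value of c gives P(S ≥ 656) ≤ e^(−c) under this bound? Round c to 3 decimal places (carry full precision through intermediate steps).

80.324

Write 656 = (1 + δ)μ, so δ = 656/369.056 − 1 = 0.777508…
Then the exponent is δ²μ/(2 + δ) = (656 − μ)² / (μ·(2 + δ)) = 80.324255.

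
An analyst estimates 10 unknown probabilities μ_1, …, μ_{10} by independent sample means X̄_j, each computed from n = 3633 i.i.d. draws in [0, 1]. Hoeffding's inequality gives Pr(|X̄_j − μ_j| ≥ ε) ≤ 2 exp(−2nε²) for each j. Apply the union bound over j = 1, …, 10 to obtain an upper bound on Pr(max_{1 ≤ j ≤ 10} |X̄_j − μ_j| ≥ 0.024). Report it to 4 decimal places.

0.3044

Per-experiment Hoeffding bound: 2·exp(−2·3633·0.024²) = 2·exp(−4.18522) = 0.030438.
Union bound over 10 events: 10·0.030438 = 0.30438.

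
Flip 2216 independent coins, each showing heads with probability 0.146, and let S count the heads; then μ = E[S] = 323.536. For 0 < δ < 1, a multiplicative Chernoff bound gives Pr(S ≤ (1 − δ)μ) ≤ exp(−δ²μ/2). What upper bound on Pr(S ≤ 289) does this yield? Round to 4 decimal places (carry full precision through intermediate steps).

Write 289 = (1 − δ)μ, so δ = 1 − 289/323.536 = 0.1067455…
Then the exponent is δ²μ/2 = (μ − 289)²/(2μ) = 1.843281.
Bound = exp(−1.843281) = 0.15830.

0.1583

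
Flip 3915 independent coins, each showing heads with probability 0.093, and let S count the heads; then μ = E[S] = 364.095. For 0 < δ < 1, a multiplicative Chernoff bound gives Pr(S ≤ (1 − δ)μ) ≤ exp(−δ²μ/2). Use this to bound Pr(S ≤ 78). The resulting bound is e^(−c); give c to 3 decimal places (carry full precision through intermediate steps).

112.402

Write 78 = (1 − δ)μ, so δ = 1 − 78/364.095 = 0.7857702…
Then the exponent is δ²μ/2 = (μ − 78)²/(2μ) = 112.402462.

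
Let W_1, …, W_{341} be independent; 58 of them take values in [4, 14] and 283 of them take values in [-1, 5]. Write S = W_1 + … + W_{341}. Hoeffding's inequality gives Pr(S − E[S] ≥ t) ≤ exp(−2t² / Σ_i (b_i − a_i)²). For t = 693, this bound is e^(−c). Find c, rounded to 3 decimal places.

60.076

Σ(b_i − a_i)² = 58·10² + 283·6² = 15988.
c = 2t² / 15988 = 2·693² / 15988 = 60.0762.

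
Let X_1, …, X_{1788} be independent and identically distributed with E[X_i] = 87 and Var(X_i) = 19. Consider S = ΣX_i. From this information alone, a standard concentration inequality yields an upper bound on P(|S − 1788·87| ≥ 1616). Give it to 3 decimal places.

With mean and variance of each term known, Chebyshev's inequality bounds the deviation of the sum (or sample mean).
Var(S) = n·Var(X_i) = 1788·19 = 33972.
Chebyshev: P(|S − 1788·87| ≥ 1616) ≤ Var(S)/1616² = 33972/2611456 = 0.0130.

0.013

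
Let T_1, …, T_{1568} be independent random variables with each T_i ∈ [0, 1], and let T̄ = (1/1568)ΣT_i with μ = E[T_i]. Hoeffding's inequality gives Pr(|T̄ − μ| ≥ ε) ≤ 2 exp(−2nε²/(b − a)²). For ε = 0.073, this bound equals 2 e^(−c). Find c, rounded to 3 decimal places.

16.712

c = 2nε²/(b − a)² = 2·1568·0.073² / 1² = 16.7117.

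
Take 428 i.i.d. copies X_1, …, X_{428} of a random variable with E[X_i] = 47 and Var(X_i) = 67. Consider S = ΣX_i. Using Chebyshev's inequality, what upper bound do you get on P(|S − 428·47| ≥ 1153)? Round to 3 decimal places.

0.022

Var(S) = n·Var(X_i) = 428·67 = 28676.
Chebyshev: P(|S − 428·47| ≥ 1153) ≤ Var(S)/1153² = 28676/1329409 = 0.0216.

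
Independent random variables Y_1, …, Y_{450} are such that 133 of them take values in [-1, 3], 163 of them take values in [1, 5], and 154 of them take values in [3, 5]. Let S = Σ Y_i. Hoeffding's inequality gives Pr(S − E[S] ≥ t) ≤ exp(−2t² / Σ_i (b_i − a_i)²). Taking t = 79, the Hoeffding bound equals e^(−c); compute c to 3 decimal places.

2.332

Σ(b_i − a_i)² = 133·4² + 163·4² + 154·2² = 5352.
c = 2t² / 5352 = 2·79² / 5352 = 2.3322.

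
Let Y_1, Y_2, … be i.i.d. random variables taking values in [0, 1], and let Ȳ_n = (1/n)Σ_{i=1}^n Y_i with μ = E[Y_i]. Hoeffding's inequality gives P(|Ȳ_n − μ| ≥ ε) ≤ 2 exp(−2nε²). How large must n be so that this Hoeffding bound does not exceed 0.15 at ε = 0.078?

Require 2·exp(−2nε²) ≤ 0.15, i.e. 2nε² ≥ ln(2/0.15) = 2.590267.
So n ≥ 2.590267 / (2·0.078²) = 212.875.
The smallest integer n is 213.

213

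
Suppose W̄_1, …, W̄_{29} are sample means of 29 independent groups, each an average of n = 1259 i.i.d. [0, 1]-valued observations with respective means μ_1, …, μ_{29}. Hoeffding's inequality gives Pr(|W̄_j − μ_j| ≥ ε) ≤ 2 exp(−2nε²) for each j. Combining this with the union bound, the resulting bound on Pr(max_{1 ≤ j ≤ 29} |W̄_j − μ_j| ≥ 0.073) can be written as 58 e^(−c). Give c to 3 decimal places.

13.418

Union bound over the 29 events: Pr(max_{1 ≤ j ≤ 29} |W̄_j − μ_j| ≥ 0.073) ≤ 29·2·exp(−2nε²) = 58 exp(−2·1259·0.073²).
So c = 2·1259·0.073² = 13.4184.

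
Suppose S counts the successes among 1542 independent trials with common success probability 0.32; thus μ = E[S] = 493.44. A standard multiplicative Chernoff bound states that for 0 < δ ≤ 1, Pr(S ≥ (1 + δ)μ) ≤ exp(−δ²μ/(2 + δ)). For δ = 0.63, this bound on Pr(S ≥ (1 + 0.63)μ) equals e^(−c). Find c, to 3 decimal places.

74.466

c = δ²μ/(2 + δ) = 0.63²·493.44/(2 + 0.63) = 74.4663.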